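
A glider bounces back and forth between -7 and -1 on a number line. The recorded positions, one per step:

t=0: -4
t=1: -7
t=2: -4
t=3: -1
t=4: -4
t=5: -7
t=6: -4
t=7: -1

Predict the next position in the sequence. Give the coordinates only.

-4

The value reflects between -7 and -1, moving 3 per step.
  step 8: -1 → -4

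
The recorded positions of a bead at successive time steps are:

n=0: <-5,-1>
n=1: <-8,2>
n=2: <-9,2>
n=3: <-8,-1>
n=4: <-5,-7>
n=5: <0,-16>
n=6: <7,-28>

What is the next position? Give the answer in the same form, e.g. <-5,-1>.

Successive displacements: <-3,+3>, <-1,+0>, <+1,-3>, <+3,-6>, <+5,-9>, <+7,-12> — each changes by <+2,-3>.
step 7: <7,-28> + <+9,-15> → <16,-43>

<16,-43>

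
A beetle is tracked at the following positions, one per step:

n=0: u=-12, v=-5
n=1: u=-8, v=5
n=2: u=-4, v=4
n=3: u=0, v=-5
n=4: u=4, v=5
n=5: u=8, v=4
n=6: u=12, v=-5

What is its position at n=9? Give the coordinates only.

u=24, v=-5

The u coordinate changes by +4 each step, so at step 9 it is -12 + 9·(4) = 24.
The v coordinate repeats the cycle [-5, 5, 4] with period 3; step 9 mod 3 = 0, giving -5.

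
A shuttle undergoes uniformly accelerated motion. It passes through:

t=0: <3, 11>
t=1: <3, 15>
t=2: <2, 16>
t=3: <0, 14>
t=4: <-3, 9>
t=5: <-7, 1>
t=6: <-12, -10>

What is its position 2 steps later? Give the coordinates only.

Successive displacements: <+0, +4>, <-1, +1>, <-2, -2>, <-3, -5>, <-4, -8>, <-5, -11> — each changes by <-1, -3>.
step 7: <-12, -10> + <-6, -14> → <-18, -24>
step 8: <-18, -24> + <-7, -17> → <-25, -41>

<-25, -41>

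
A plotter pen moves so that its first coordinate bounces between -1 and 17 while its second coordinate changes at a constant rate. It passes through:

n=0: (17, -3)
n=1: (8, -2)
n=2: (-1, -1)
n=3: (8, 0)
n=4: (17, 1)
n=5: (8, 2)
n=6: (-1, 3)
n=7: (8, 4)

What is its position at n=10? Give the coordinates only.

(-1, 7)

The first coordinate travels 9 per step and bounces off the walls at -1 and 17.
  step 8: 8 → 17
  step 9: 17 → 8
  step 10: 8 → -1
The second coordinate changes by +1 each step: at step 10 it is 7.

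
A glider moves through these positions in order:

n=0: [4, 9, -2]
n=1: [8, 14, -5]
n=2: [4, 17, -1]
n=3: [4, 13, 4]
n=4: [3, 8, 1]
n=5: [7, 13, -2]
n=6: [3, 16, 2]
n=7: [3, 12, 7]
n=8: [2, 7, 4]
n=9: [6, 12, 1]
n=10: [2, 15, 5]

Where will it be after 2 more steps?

[1, 6, 7]

The moves between consecutive positions are [+4, +5, -3], [-4, +3, +4], [+0, -4, +5], [-1, -5, -3], [+4, +5, -3], [-4, +3, +4], [+0, -4, +5], [-1, -5, -3], [+4, +5, -3], [-4, +3, +4]; they repeat the 4-cycle [[+4, +5, -3], [-4, +3, +4], [+0, -4, +5], [-1, -5, -3]].
step 11: apply [+0, -4, +5] → [2, 11, 10]
step 12: apply [-1, -5, -3] → [1, 6, 7]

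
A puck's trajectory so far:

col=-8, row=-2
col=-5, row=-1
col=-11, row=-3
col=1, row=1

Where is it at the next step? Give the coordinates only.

Consecutive displacements (+3, +1), (-6, -2), (+12, +4) scale by a factor of -2 each step.
step 4: col=1, row=1 + (-24, -8) → col=-23, row=-7

col=-23, row=-7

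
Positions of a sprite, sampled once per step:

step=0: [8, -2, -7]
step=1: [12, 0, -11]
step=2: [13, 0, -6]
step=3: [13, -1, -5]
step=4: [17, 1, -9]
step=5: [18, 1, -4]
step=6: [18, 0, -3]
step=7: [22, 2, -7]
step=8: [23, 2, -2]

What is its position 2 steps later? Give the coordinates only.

Step-to-step displacements: [+4, +2, -4], [+1, +0, +5], [+0, -1, +1], [+4, +2, -4], [+1, +0, +5], [+0, -1, +1], [+4, +2, -4], [+1, +0, +5] — a repeating cycle of length 3.
step 9: apply [+0, -1, +1] → [23, 1, -1]
step 10: apply [+4, +2, -4] → [27, 3, -5]

[27, 3, -5]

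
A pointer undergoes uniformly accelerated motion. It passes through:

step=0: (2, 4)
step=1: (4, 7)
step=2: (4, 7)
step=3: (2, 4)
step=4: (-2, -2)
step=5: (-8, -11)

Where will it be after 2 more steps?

Successive displacements: (+2, +3), (+0, +0), (-2, -3), (-4, -6), (-6, -9) — each changes by (-2, -3).
step 6: (-8, -11) + (-8, -12) → (-16, -23)
step 7: (-16, -23) + (-10, -15) → (-26, -38)

(-26, -38)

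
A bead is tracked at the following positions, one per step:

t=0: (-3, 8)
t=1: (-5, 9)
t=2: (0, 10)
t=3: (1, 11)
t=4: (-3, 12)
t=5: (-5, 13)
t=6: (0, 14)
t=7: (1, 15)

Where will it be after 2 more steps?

(-5, 17)

First: cycles through -3, -5, 0, 1 every 4 steps. Step 9 lands at position 1 of the cycle → -5.
Second: linear, +1 per step → 17 at step 9.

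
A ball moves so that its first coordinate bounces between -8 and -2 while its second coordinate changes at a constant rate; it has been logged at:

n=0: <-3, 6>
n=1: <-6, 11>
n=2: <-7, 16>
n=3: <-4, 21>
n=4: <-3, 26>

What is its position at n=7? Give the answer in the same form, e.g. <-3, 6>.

The first coordinate reflects between -8 and -2, moving 3 per step.
  step 5: -3 → -6
  step 6: -6 → -7
  step 7: -7 → -4
The second coordinate changes by +5 each step: at step 7 it is 41.

<-4, 41>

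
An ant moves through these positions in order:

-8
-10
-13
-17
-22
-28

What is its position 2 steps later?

-43

Successive displacements: -2, -3, -4, -5, -6 — each changes by -1.
step 6: -28 − 7 → -35
step 7: -35 − 8 → -43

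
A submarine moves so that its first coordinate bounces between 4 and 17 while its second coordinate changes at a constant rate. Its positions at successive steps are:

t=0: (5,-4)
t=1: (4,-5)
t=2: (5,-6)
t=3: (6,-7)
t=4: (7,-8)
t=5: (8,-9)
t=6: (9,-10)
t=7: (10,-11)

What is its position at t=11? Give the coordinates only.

The first coordinate reflects between 4 and 17, moving 1 per step.
  step 8: 10 → 11
  step 9: 11 → 12
  step 10: 12 → 13
  step 11: 13 → 14
The second coordinate changes by -1 each step: at step 11 it is -15.

(14,-15)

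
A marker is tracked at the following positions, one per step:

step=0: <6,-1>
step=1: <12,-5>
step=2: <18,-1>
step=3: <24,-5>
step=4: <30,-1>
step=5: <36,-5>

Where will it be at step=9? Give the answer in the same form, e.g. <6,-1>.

<60,-5>

The first coordinate changes by +6 each step, so at step 9 it is 6 + 9·(6) = 60.
The second coordinate repeats the cycle [-1, -5] with period 2; step 9 mod 2 = 1, giving -5.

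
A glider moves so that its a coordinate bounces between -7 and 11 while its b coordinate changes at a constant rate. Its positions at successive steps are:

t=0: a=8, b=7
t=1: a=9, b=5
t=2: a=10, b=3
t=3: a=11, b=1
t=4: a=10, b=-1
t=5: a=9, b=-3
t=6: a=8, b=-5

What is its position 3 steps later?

The a coordinate travels 1 per step and bounces off the walls at -7 and 11.
  step 7: 8 → 7
  step 8: 7 → 6
  step 9: 6 → 5
The b coordinate changes by -2 each step: at step 9 it is -11.

a=5, b=-11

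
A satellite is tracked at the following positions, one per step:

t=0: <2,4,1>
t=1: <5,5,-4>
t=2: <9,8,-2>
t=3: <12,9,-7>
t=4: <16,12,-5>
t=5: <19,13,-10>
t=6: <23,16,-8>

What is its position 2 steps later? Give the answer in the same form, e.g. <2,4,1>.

Step-to-step displacements: <+3,+1,-5>, <+4,+3,+2>, <+3,+1,-5>, <+4,+3,+2>, <+3,+1,-5>, <+4,+3,+2> — a repeating cycle of length 2.
step 7: apply <+3,+1,-5> → <26,17,-13>
step 8: apply <+4,+3,+2> → <30,20,-11>

<30,20,-11>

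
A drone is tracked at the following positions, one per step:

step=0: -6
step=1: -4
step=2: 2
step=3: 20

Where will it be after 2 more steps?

The jumps are +2, +6, +18 — a geometric progression with ratio 3.
step 4: 20 + 54 → 74
step 5: 74 + 162 → 236

236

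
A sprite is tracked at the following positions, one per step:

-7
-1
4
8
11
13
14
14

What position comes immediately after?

First differences are +6, +5, +4, +3, +2, +1, +0; their common second difference is -1 (constant acceleration).
step 8: 14 − 1 → 13

13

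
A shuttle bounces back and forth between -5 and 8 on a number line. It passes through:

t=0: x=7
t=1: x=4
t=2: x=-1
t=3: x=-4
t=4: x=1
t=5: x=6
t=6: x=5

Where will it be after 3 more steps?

x=0

The value travels 5 per step and bounces off the walls at -5 and 8.
  step 7: 5 → 0
  step 8: 0 → -5
  step 9: -5 → 0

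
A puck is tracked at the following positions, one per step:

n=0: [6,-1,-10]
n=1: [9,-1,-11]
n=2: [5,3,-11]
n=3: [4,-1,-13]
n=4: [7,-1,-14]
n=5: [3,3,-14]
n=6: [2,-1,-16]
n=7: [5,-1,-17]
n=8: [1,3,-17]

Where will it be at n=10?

[3,-1,-20]

The moves between consecutive positions are [+3,+0,-1], [-4,+4,+0], [-1,-4,-2], [+3,+0,-1], [-4,+4,+0], [-1,-4,-2], [+3,+0,-1], [-4,+4,+0]; they repeat the 3-cycle [[+3,+0,-1], [-4,+4,+0], [-1,-4,-2]].
step 9: apply [-1,-4,-2] → [0,-1,-19]
step 10: apply [+3,+0,-1] → [3,-1,-20]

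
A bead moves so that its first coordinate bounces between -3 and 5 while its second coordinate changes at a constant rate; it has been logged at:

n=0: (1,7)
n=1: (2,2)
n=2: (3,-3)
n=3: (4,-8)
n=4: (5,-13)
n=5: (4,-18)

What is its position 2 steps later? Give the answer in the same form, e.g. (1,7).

(2,-28)

The first coordinate travels 1 per step and bounces off the walls at -3 and 5.
  step 6: 4 → 3
  step 7: 3 → 2
The second coordinate changes by -5 each step: at step 7 it is -28.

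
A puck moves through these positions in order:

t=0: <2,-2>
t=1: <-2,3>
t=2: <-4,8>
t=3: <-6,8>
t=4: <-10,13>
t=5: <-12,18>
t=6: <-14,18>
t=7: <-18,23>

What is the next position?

Step-to-step displacements: <-4,+5>, <-2,+5>, <-2,+0>, <-4,+5>, <-2,+5>, <-2,+0>, <-4,+5> — a repeating cycle of length 3.
step 8: apply <-2,+5> → <-20,28>

<-20,28>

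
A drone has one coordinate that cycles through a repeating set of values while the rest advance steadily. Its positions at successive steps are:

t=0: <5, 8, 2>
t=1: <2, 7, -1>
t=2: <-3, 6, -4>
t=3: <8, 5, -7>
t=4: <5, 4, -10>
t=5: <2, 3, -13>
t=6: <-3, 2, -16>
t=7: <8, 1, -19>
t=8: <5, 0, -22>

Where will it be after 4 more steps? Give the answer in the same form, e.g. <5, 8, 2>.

The first coordinate repeats the cycle [5, 2, -3, 8] with period 4; step 12 mod 4 = 0, giving 5.
The second coordinate changes by -1 each step, so at step 12 it is 8 + 12·(-1) = -4.
The third coordinate changes by -3 each step, so at step 12 it is 2 + 12·(-3) = -34.

<5, -4, -34>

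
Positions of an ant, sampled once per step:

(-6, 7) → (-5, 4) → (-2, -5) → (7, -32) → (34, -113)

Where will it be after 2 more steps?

(358, -1085)

Consecutive displacements (+1, -3), (+3, -9), (+9, -27), (+27, -81) scale by a factor of 3 each step.
step 5: (34, -113) + (+81, -243) → (115, -356)
step 6: (115, -356) + (+243, -729) → (358, -1085)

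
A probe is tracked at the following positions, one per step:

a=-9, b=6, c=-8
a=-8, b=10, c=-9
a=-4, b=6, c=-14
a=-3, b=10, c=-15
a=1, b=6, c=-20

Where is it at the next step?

Step-to-step displacements: (+1, +4, -1), (+4, -4, -5), (+1, +4, -1), (+4, -4, -5) — a repeating cycle of length 2.
step 5: apply (+1, +4, -1) → a=2, b=10, c=-21

a=2, b=10, c=-21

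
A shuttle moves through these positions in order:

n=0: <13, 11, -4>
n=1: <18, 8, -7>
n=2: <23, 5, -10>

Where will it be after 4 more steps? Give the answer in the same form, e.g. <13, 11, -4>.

Constant displacement of <+5, -3, -3> per step.
step 3: <23, 5, -10> + <+5, -3, -3> → <28, 2, -13>
step 4: <28, 2, -13> + <+5, -3, -3> → <33, -1, -16>
step 5: <33, -1, -16> + <+5, -3, -3> → <38, -4, -19>
step 6: <38, -4, -19> + <+5, -3, -3> → <43, -7, -22>

<43, -7, -22>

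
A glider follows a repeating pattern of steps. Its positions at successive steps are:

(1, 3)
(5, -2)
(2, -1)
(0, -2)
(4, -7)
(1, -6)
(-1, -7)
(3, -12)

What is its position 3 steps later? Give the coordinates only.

(2, -17)

Step-to-step displacements: (+4, -5), (-3, +1), (-2, -1), (+4, -5), (-3, +1), (-2, -1), (+4, -5) — a repeating cycle of length 3.
step 8: apply (-3, +1) → (0, -11)
step 9: apply (-2, -1) → (-2, -12)
step 10: apply (+4, -5) → (2, -17)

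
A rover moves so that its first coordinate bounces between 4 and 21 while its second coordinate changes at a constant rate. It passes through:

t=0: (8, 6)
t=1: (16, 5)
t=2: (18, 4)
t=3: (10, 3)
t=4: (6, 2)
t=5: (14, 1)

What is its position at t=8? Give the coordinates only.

The first coordinate reflects between 4 and 21, moving 8 per step.
  step 6: 14 → 20
  step 7: 20 → 12
  step 8: 12 → 4
The second coordinate changes by -1 each step: at step 8 it is -2.

(4, -2)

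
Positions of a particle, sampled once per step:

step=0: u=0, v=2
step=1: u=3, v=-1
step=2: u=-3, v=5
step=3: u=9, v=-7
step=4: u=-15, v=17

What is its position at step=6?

u=-63, v=65

Step-to-step displacements: (+3,-3), (-6,+6), (+12,-12), (-24,+24); each is -2× the previous.
step 5: u=-15, v=17 + (+48,-48) → u=33, v=-31
step 6: u=33, v=-31 + (-96,+96) → u=-63, v=65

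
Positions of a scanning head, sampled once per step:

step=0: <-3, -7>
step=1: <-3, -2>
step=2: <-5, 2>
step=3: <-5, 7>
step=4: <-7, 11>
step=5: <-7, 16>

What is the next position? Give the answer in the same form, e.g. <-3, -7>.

Step-to-step displacements: <+0, +5>, <-2, +4>, <+0, +5>, <-2, +4>, <+0, +5> — a repeating cycle of length 2.
step 6: apply <-2, +4> → <-9, 20>

<-9, 20>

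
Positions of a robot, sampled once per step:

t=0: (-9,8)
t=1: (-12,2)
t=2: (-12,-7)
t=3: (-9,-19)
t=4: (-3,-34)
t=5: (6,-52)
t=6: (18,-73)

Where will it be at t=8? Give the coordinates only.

Successive displacements: (-3,-6), (+0,-9), (+3,-12), (+6,-15), (+9,-18), (+12,-21) — each changes by (+3,-3).
step 7: (18,-73) + (+15,-24) → (33,-97)
step 8: (33,-97) + (+18,-27) → (51,-124)

(51,-124)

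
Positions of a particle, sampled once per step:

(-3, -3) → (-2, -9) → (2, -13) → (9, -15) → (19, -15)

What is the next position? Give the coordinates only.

(32, -13)

Taking differences between consecutive positions: (+1, -6), (+4, -4), (+7, -2), (+10, +0). These grow by (+3, +2) each step.
step 5: (19, -15) + (+13, +2) → (32, -13)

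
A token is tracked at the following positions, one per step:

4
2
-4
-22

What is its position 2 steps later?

-238

The jumps are -2, -6, -18 — a geometric progression with ratio 3.
step 4: -22 − 54 → -76
step 5: -76 − 162 → -238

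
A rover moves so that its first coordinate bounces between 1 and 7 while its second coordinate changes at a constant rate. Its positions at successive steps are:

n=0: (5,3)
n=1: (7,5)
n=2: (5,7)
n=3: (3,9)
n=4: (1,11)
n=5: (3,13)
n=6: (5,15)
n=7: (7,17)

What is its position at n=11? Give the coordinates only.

(3,25)

The first coordinate reflects between 1 and 7, moving 2 per step.
  step 8: 7 → 5
  step 9: 5 → 3
  step 10: 3 → 1
  step 11: 1 → 3
The second coordinate changes by +2 each step: at step 11 it is 25.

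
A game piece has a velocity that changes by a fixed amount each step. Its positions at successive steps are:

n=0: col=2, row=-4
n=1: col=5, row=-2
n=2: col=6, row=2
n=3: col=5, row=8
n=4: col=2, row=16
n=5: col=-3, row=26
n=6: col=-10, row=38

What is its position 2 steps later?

Successive displacements: (+3, +2), (+1, +4), (-1, +6), (-3, +8), (-5, +10), (-7, +12) — each changes by (-2, +2).
step 7: col=-10, row=38 + (-9, +14) → col=-19, row=52
step 8: col=-19, row=52 + (-11, +16) → col=-30, row=68

col=-30, row=68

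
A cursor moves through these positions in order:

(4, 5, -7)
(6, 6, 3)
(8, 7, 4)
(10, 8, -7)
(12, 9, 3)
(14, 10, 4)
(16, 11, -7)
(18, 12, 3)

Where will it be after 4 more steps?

The first coordinate changes by +2 each step, so at step 11 it is 4 + 11·(2) = 26.
The second coordinate changes by +1 each step, so at step 11 it is 5 + 11·(1) = 16.
The third coordinate repeats the cycle [-7, 3, 4] with period 3; step 11 mod 3 = 2, giving 4.

(26, 16, 4)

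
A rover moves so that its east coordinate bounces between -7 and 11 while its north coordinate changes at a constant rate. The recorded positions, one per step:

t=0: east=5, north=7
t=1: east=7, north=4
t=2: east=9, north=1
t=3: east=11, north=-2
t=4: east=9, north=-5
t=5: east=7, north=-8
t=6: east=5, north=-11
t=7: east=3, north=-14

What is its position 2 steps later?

The east coordinate travels 2 per step and bounces off the walls at -7 and 11.
  step 8: 3 → 1
  step 9: 1 → -1
The north coordinate changes by -3 each step: at step 9 it is -20.

east=-1, north=-20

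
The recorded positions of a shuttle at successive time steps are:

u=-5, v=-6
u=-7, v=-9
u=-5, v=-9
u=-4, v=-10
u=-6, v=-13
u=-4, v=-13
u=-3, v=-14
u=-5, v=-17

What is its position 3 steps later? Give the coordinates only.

u=-4, v=-21

Step-to-step displacements: (-2, -3), (+2, +0), (+1, -1), (-2, -3), (+2, +0), (+1, -1), (-2, -3) — a repeating cycle of length 3.
step 8: apply (+2, +0) → u=-3, v=-17
step 9: apply (+1, -1) → u=-2, v=-18
step 10: apply (-2, -3) → u=-4, v=-21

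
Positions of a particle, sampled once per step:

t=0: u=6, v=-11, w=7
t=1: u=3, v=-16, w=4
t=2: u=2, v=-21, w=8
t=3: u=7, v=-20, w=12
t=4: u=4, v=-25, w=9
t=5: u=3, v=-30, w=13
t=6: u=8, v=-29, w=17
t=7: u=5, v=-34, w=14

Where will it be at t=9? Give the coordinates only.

u=9, v=-38, w=22

Step-to-step displacements: (-3, -5, -3), (-1, -5, +4), (+5, +1, +4), (-3, -5, -3), (-1, -5, +4), (+5, +1, +4), (-3, -5, -3) — a repeating cycle of length 3.
step 8: apply (-1, -5, +4) → u=4, v=-39, w=18
step 9: apply (+5, +1, +4) → u=9, v=-38, w=22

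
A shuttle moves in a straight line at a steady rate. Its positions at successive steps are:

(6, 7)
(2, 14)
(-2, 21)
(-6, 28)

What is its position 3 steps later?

The position changes by (-4, +7) every step.
step 4: (-6, 28) + (-4, +7) → (-10, 35)
step 5: (-10, 35) + (-4, +7) → (-14, 42)
step 6: (-14, 42) + (-4, +7) → (-18, 49)

(-18, 49)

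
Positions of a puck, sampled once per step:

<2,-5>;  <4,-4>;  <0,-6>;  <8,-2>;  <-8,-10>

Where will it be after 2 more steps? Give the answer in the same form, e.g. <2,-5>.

<-40,-26>

The jumps are <+2,+1>, <-4,-2>, <+8,+4>, <-16,-8> — a geometric progression with ratio -2.
step 5: <-8,-10> + <+32,+16> → <24,6>
step 6: <24,6> + <-64,-32> → <-40,-26>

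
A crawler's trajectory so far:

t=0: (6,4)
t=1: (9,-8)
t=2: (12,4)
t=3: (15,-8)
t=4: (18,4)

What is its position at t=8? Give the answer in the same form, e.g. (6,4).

(30,4)

The first coordinate changes by +3 each step, so at step 8 it is 6 + 8·(3) = 30.
The second coordinate repeats the cycle [4, -8] with period 2; step 8 mod 2 = 0, giving 4.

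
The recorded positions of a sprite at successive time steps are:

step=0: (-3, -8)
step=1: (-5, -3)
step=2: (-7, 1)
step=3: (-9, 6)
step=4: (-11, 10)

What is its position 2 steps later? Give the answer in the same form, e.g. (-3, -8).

(-15, 19)

Differencing gives (-2, +5), (-2, +4), (-2, +5), (-2, +4). This is the pattern (-2, +5), (-2, +4) repeated.
step 5: apply (-2, +5) → (-13, 15)
step 6: apply (-2, +4) → (-15, 19)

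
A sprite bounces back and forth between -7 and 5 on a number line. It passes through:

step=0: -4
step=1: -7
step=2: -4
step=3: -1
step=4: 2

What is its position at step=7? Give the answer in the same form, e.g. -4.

The value reflects between -7 and 5, moving 3 per step.
  step 5: 2 → 5
  step 6: 5 → 2
  step 7: 2 → -1

-1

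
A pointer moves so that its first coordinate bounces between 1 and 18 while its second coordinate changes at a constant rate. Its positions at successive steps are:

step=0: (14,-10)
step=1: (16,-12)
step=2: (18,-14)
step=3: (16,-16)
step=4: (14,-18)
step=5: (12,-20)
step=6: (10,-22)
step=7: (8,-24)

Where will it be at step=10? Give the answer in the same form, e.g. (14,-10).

(2,-30)

The first coordinate reflects between 1 and 18, moving 2 per step.
  step 8: 8 → 6
  step 9: 6 → 4
  step 10: 4 → 2
The second coordinate changes by -2 each step: at step 10 it is -30.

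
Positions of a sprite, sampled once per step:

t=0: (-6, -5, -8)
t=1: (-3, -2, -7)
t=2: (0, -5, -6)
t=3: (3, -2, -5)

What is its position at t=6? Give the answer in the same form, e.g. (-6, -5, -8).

The first coordinate changes by +3 each step, so at step 6 it is -6 + 6·(3) = 12.
The second coordinate repeats the cycle [-5, -2] with period 2; step 6 mod 2 = 0, giving -5.
The third coordinate changes by +1 each step, so at step 6 it is -8 + 6·(1) = -2.

(12, -5, -2)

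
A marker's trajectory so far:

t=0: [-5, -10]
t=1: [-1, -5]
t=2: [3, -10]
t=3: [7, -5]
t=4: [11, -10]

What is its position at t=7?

[23, -5]

The moves between consecutive positions are [+4, +5], [+4, -5], [+4, +5], [+4, -5]; they repeat the 2-cycle [[+4, +5], [+4, -5]].
step 5: apply [+4, +5] → [15, -5]
step 6: apply [+4, -5] → [19, -10]
step 7: apply [+4, +5] → [23, -5]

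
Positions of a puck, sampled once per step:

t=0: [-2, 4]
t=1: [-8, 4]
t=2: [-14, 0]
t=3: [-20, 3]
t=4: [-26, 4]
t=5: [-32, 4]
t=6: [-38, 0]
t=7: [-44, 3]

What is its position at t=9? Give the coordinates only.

[-56, 4]

First: linear, -6 per step → -56 at step 9.
Second: cycles through 4, 4, 0, 3 every 4 steps. Step 9 lands at position 1 of the cycle → 4.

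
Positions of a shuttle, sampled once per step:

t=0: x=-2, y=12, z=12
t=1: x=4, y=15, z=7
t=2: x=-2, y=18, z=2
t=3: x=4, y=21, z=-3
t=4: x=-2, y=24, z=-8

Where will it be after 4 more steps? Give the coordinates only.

x=-2, y=36, z=-28

The x coordinate repeats the cycle [-2, 4] with period 2; step 8 mod 2 = 0, giving -2.
The y coordinate changes by +3 each step, so at step 8 it is 12 + 8·(3) = 36.
The z coordinate changes by -5 each step, so at step 8 it is 12 + 8·(-5) = -28.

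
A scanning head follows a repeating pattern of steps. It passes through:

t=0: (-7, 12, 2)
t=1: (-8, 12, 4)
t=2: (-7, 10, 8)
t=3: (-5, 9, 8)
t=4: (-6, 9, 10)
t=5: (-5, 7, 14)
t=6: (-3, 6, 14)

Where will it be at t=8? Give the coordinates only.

Differencing gives (-1, +0, +2), (+1, -2, +4), (+2, -1, +0), (-1, +0, +2), (+1, -2, +4), (+2, -1, +0). This is the pattern (-1, +0, +2), (+1, -2, +4), (+2, -1, +0) repeated.
step 7: apply (-1, +0, +2) → (-4, 6, 16)
step 8: apply (+1, -2, +4) → (-3, 4, 20)

(-3, 4, 20)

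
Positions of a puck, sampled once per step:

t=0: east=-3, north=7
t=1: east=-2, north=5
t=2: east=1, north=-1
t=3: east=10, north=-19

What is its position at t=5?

east=118, north=-235

Step-to-step displacements: (+1,-2), (+3,-6), (+9,-18); each is 3× the previous.
step 4: east=10, north=-19 + (+27,-54) → east=37, north=-73
step 5: east=37, north=-73 + (+81,-162) → east=118, north=-235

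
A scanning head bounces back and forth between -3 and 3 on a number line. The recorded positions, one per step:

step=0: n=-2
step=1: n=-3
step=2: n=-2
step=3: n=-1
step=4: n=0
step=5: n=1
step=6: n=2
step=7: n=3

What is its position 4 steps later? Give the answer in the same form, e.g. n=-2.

The value reflects between -3 and 3, moving 1 per step.
  step 8: 3 → 2
  step 9: 2 → 1
  step 10: 1 → 0
  step 11: 0 → -1

n=-1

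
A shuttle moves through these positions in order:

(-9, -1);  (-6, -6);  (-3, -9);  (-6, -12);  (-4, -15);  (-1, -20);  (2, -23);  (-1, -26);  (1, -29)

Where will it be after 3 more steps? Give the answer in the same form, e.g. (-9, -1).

(4, -40)

Differencing gives (+3, -5), (+3, -3), (-3, -3), (+2, -3), (+3, -5), (+3, -3), (-3, -3), (+2, -3). This is the pattern (+3, -5), (+3, -3), (-3, -3), (+2, -3) repeated.
step 9: apply (+3, -5) → (4, -34)
step 10: apply (+3, -3) → (7, -37)
step 11: apply (-3, -3) → (4, -40)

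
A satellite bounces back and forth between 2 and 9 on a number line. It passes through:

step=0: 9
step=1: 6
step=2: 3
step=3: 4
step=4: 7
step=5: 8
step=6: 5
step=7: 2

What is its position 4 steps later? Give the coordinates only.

4

The value reflects between 2 and 9, moving 3 per step.
  step 8: 2 → 5
  step 9: 5 → 8
  step 10: 8 → 7
  step 11: 7 → 4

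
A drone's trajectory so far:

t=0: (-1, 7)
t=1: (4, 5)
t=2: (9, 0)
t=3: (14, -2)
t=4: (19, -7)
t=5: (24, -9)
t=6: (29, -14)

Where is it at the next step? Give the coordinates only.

(34, -16)

The moves between consecutive positions are (+5, -2), (+5, -5), (+5, -2), (+5, -5), (+5, -2), (+5, -5); they repeat the 2-cycle [(+5, -2), (+5, -5)].
step 7: apply (+5, -2) → (34, -16)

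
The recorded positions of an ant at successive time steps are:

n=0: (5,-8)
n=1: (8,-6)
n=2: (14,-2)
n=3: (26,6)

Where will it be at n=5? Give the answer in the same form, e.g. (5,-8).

Consecutive displacements (+3,+2), (+6,+4), (+12,+8) scale by a factor of 2 each step.
step 4: (26,6) + (+24,+16) → (50,22)
step 5: (50,22) + (+48,+32) → (98,54)

(98,54)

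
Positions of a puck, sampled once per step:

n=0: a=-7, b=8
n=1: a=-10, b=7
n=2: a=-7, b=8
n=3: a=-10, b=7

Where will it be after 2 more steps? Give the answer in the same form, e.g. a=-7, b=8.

Step-to-step displacements: (-3, -1), (+3, +1), (-3, -1); each is -1× the previous.
step 4: a=-10, b=7 + (+3, +1) → a=-7, b=8
step 5: a=-7, b=8 + (-3, -1) → a=-10, b=7

a=-10, b=7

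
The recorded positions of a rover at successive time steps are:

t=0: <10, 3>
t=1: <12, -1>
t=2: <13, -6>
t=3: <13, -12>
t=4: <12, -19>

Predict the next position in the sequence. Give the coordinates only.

Taking differences between consecutive positions: <+2, -4>, <+1, -5>, <+0, -6>, <-1, -7>. These grow by <-1, -1> each step.
step 5: <12, -19> + <-2, -8> → <10, -27>

<10, -27>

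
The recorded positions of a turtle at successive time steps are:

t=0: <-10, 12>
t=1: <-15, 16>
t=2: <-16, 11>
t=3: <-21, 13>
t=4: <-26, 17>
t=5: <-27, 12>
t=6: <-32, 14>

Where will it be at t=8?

Step-to-step displacements: <-5, +4>, <-1, -5>, <-5, +2>, <-5, +4>, <-1, -5>, <-5, +2> — a repeating cycle of length 3.
step 7: apply <-5, +4> → <-37, 18>
step 8: apply <-1, -5> → <-38, 13>

<-38, 13>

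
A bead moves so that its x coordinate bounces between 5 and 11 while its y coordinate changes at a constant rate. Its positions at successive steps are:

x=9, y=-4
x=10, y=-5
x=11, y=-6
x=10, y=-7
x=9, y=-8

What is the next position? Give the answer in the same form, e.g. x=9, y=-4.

x=8, y=-9

The x coordinate travels 1 per step and bounces off the walls at 5 and 11.
  step 5: 9 → 8
The y coordinate changes by -1 each step: at step 5 it is -9.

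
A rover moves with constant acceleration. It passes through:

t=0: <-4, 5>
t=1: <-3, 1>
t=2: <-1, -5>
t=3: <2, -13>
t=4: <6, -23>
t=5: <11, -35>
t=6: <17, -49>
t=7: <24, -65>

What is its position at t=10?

First differences are <+1, -4>, <+2, -6>, <+3, -8>, <+4, -10>, <+5, -12>, <+6, -14>, <+7, -16>; their common second difference is <+1, -2> (constant acceleration).
step 8: <24, -65> + <+8, -18> → <32, -83>
step 9: <32, -83> + <+9, -20> → <41, -103>
step 10: <41, -103> + <+10, -22> → <51, -125>

<51, -125>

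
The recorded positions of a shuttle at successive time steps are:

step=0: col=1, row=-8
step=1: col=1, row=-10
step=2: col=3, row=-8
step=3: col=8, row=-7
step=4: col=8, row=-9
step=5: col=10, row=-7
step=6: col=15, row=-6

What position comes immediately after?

col=15, row=-8

The moves between consecutive positions are (+0,-2), (+2,+2), (+5,+1), (+0,-2), (+2,+2), (+5,+1); they repeat the 3-cycle [(+0,-2), (+2,+2), (+5,+1)].
step 7: apply (+0,-2) → col=15, row=-8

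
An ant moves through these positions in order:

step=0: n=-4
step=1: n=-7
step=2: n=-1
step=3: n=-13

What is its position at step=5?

Step-to-step displacements: -3, +6, -12; each is -2× the previous.
step 4: -13 + 24 → n=11
step 5: 11 − 48 → n=-37

n=-37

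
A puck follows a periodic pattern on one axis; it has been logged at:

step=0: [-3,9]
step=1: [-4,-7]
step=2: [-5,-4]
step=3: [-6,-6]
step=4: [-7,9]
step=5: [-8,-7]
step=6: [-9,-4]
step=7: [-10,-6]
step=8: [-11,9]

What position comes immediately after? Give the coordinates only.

[-12,-7]

The first coordinate changes by -1 each step, so at step 9 it is -3 + 9·(-1) = -12.
The second coordinate repeats the cycle [9, -7, -4, -6] with period 4; step 9 mod 4 = 1, giving -7.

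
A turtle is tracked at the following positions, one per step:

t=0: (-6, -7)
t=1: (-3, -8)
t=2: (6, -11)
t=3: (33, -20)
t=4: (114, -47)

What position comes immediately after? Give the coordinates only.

The jumps are (+3, -1), (+9, -3), (+27, -9), (+81, -27) — a geometric progression with ratio 3.
step 5: (114, -47) + (+243, -81) → (357, -128)

(357, -128)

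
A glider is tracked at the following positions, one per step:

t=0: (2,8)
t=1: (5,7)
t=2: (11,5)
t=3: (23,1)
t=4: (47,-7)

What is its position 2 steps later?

Consecutive displacements (+3,-1), (+6,-2), (+12,-4), (+24,-8) scale by a factor of 2 each step.
step 5: (47,-7) + (+48,-16) → (95,-23)
step 6: (95,-23) + (+96,-32) → (191,-55)

(191,-55)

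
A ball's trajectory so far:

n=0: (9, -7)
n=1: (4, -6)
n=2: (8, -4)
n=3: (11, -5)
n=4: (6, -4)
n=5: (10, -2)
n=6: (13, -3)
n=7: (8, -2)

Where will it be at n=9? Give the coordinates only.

Step-to-step displacements: (-5, +1), (+4, +2), (+3, -1), (-5, +1), (+4, +2), (+3, -1), (-5, +1) — a repeating cycle of length 3.
step 8: apply (+4, +2) → (12, 0)
step 9: apply (+3, -1) → (15, -1)

(15, -1)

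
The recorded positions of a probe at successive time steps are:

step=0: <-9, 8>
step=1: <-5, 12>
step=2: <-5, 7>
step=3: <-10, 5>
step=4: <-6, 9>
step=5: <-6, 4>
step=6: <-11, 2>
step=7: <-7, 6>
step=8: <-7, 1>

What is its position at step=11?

<-8, -2>

Step-to-step displacements: <+4, +4>, <+0, -5>, <-5, -2>, <+4, +4>, <+0, -5>, <-5, -2>, <+4, +4>, <+0, -5> — a repeating cycle of length 3.
step 9: apply <-5, -2> → <-12, -1>
step 10: apply <+4, +4> → <-8, 3>
step 11: apply <+0, -5> → <-8, -2>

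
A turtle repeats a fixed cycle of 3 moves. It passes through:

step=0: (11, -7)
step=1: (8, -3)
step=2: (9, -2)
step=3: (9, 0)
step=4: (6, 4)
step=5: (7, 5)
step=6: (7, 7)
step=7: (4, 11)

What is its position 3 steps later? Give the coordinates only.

Differencing gives (-3, +4), (+1, +1), (+0, +2), (-3, +4), (+1, +1), (+0, +2), (-3, +4). This is the pattern (-3, +4), (+1, +1), (+0, +2) repeated.
step 8: apply (+1, +1) → (5, 12)
step 9: apply (+0, +2) → (5, 14)
step 10: apply (-3, +4) → (2, 18)

(2, 18)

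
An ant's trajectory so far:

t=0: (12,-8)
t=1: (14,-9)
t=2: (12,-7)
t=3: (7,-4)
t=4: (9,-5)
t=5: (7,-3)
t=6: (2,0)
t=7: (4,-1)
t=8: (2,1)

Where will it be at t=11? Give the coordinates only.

Differencing gives (+2,-1), (-2,+2), (-5,+3), (+2,-1), (-2,+2), (-5,+3), (+2,-1), (-2,+2). This is the pattern (+2,-1), (-2,+2), (-5,+3) repeated.
step 9: apply (-5,+3) → (-3,4)
step 10: apply (+2,-1) → (-1,3)
step 11: apply (-2,+2) → (-3,5)

(-3,5)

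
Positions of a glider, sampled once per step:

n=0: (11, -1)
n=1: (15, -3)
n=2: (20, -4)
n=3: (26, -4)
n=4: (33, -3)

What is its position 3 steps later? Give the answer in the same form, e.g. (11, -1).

(60, 6)

Taking differences between consecutive positions: (+4, -2), (+5, -1), (+6, +0), (+7, +1). These grow by (+1, +1) each step.
step 5: (33, -3) + (+8, +2) → (41, -1)
step 6: (41, -1) + (+9, +3) → (50, 2)
step 7: (50, 2) + (+10, +4) → (60, 6)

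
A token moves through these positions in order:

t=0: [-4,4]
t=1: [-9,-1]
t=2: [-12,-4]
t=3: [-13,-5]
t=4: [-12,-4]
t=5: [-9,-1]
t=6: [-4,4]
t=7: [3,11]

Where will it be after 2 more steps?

Successive displacements: [-5,-5], [-3,-3], [-1,-1], [+1,+1], [+3,+3], [+5,+5], [+7,+7] — each changes by [+2,+2].
step 8: [3,11] + [+9,+9] → [12,20]
step 9: [12,20] + [+11,+11] → [23,31]

[23,31]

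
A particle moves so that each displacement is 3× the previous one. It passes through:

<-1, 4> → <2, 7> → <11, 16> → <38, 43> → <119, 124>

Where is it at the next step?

Consecutive displacements <+3, +3>, <+9, +9>, <+27, +27>, <+81, +81> scale by a factor of 3 each step.
step 5: <119, 124> + <+243, +243> → <362, 367>

<362, 367>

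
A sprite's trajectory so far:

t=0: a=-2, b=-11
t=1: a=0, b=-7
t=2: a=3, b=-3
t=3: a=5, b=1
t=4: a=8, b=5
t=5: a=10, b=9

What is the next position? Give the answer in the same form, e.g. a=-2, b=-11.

Step-to-step displacements: (+2,+4), (+3,+4), (+2,+4), (+3,+4), (+2,+4) — a repeating cycle of length 2.
step 6: apply (+3,+4) → a=13, b=13

a=13, b=13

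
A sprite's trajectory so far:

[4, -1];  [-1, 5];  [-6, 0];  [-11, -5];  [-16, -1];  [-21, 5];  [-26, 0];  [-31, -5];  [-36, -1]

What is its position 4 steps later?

The first coordinate changes by -5 each step, so at step 12 it is 4 + 12·(-5) = -56.
The second coordinate repeats the cycle [-1, 5, 0, -5] with period 4; step 12 mod 4 = 0, giving -1.

[-56, -1]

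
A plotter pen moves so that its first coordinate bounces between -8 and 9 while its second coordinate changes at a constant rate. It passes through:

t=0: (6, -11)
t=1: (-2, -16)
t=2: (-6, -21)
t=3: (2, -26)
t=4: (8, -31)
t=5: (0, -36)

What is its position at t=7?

The first coordinate travels 8 per step and bounces off the walls at -8 and 9.
  step 6: 0 → -8
  step 7: -8 → 0
The second coordinate changes by -5 each step: at step 7 it is -46.

(0, -46)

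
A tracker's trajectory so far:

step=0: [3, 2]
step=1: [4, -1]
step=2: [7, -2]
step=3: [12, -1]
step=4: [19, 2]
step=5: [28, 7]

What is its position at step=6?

First differences are [+1, -3], [+3, -1], [+5, +1], [+7, +3], [+9, +5]; their common second difference is [+2, +2] (constant acceleration).
step 6: [28, 7] + [+11, +7] → [39, 14]

[39, 14]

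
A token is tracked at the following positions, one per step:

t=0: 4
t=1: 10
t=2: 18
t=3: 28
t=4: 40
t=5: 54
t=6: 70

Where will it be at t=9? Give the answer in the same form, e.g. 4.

First differences are +6, +8, +10, +12, +14, +16; their common second difference is +2 (constant acceleration).
step 7: 70 + 18 → 88
step 8: 88 + 20 → 108
step 9: 108 + 22 → 130

130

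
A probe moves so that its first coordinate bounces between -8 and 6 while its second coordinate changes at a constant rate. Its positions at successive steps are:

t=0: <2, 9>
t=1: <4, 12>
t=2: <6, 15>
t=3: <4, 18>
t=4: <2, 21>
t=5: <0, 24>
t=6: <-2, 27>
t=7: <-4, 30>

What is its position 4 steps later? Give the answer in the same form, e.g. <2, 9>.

The first coordinate reflects between -8 and 6, moving 2 per step.
  step 8: -4 → -6
  step 9: -6 → -8
  step 10: -8 → -6
  step 11: -6 → -4
The second coordinate changes by +3 each step: at step 11 it is 42.

<-4, 42>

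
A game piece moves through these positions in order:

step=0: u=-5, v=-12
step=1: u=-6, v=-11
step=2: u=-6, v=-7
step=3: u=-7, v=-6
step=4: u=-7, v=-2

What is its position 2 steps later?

Step-to-step displacements: (-1,+1), (+0,+4), (-1,+1), (+0,+4) — a repeating cycle of length 2.
step 5: apply (-1,+1) → u=-8, v=-1
step 6: apply (+0,+4) → u=-8, v=3

u=-8, v=3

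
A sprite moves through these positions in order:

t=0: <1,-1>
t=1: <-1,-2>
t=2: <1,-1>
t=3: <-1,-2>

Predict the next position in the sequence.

<1,-1>

Step-to-step displacements: <-2,-1>, <+2,+1>, <-2,-1>; each is -1× the previous.
step 4: <-1,-2> + <+2,+1> → <1,-1>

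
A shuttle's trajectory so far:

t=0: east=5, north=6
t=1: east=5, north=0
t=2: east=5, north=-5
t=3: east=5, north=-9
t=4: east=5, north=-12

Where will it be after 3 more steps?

Taking differences between consecutive positions: (+0, -6), (+0, -5), (+0, -4), (+0, -3). These grow by (+0, +1) each step.
step 5: east=5, north=-12 + (+0, -2) → east=5, north=-14
step 6: east=5, north=-14 + (+0, -1) → east=5, north=-15
step 7: east=5, north=-15 + (+0, +0) → east=5, north=-15

east=5, north=-15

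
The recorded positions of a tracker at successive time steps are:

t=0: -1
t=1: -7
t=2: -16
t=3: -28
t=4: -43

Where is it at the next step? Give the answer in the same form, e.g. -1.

-61

First differences are -6, -9, -12, -15; their common second difference is -3 (constant acceleration).
step 5: -43 − 18 → -61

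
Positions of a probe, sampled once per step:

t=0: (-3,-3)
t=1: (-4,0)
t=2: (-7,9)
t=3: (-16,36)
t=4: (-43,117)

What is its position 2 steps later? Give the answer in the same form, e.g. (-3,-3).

The jumps are (-1,+3), (-3,+9), (-9,+27), (-27,+81) — a geometric progression with ratio 3.
step 5: (-43,117) + (-81,+243) → (-124,360)
step 6: (-124,360) + (-243,+729) → (-367,1089)

(-367,1089)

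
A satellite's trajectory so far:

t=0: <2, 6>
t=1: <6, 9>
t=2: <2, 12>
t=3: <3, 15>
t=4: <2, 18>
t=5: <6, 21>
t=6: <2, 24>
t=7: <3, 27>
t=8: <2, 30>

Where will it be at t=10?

<2, 36>

First: cycles through 2, 6, 2, 3 every 4 steps. Step 10 lands at position 2 of the cycle → 2.
Second: linear, +3 per step → 36 at step 10.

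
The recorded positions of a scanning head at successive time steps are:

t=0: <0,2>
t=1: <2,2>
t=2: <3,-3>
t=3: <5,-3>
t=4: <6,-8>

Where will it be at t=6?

Differencing gives <+2,+0>, <+1,-5>, <+2,+0>, <+1,-5>. This is the pattern <+2,+0>, <+1,-5> repeated.
step 5: apply <+2,+0> → <8,-8>
step 6: apply <+1,-5> → <9,-13>

<9,-13>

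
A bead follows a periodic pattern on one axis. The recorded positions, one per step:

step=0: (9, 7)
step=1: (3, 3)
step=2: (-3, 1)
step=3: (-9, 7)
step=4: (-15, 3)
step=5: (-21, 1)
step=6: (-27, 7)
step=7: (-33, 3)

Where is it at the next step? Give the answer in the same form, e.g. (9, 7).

(-39, 1)

First: linear, -6 per step → -39 at step 8.
Second: cycles through 7, 3, 1 every 3 steps. Step 8 lands at position 2 of the cycle → 1.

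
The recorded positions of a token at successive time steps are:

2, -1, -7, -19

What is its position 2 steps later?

-91

Step-to-step displacements: -3, -6, -12; each is 2× the previous.
step 4: -19 − 24 → -43
step 5: -43 − 48 → -91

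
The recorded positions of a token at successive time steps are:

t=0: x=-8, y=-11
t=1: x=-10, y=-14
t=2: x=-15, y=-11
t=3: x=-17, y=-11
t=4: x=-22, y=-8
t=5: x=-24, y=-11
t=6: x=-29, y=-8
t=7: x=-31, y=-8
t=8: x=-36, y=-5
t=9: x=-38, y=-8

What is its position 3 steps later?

Step-to-step displacements: (-2, -3), (-5, +3), (-2, +0), (-5, +3), (-2, -3), (-5, +3), (-2, +0), (-5, +3), (-2, -3) — a repeating cycle of length 4.
step 10: apply (-5, +3) → x=-43, y=-5
step 11: apply (-2, +0) → x=-45, y=-5
step 12: apply (-5, +3) → x=-50, y=-2

x=-50, y=-2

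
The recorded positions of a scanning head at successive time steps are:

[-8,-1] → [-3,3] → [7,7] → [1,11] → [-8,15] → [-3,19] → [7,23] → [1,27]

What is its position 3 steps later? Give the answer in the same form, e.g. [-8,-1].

First: cycles through -8, -3, 7, 1 every 4 steps. Step 10 lands at position 2 of the cycle → 7.
Second: linear, +4 per step → 39 at step 10.

[7,39]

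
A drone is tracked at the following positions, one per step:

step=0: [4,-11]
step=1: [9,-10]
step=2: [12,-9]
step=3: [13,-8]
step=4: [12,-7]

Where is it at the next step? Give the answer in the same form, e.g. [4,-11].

Successive displacements: [+5,+1], [+3,+1], [+1,+1], [-1,+1] — each changes by [-2,+0].
step 5: [12,-7] + [-3,+1] → [9,-6]

[9,-6]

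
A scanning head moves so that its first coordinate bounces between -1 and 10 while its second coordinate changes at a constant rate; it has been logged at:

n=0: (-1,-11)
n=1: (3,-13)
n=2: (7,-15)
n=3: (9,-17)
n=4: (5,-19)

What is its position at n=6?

The first coordinate reflects between -1 and 10, moving 4 per step.
  step 5: 5 → 1
  step 6: 1 → 1
The second coordinate changes by -2 each step: at step 6 it is -23.

(1,-23)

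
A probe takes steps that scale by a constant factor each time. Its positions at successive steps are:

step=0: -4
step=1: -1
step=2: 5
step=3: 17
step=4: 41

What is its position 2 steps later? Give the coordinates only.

Consecutive displacements +3, +6, +12, +24 scale by a factor of 2 each step.
step 5: 41 + 48 → 89
step 6: 89 + 96 → 185

185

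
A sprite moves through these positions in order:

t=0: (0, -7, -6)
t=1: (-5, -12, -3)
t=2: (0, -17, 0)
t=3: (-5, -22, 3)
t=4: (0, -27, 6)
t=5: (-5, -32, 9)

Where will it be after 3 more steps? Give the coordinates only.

The first coordinate repeats the cycle [0, -5] with period 2; step 8 mod 2 = 0, giving 0.
The second coordinate changes by -5 each step, so at step 8 it is -7 + 8·(-5) = -47.
The third coordinate changes by +3 each step, so at step 8 it is -6 + 8·(3) = 18.

(0, -47, 18)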